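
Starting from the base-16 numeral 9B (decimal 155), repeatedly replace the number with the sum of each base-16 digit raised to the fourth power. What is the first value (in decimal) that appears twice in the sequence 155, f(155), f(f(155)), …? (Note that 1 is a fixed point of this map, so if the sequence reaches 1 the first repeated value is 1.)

155 = (9,11)_16 → 9⁴ + 11⁴ = 21202
21202 = (5,2,13,2)_16 → 5⁴ + 2⁴ + 13⁴ + 2⁴ = 29218
29218 = (7,2,2,2)_16 → 7⁴ + 2⁴ + 2⁴ + 2⁴ = 2449
2449 = (9,9,1)_16 → 9⁴ + 9⁴ + 1⁴ = 13123
13123 = (3,3,4,3)_16 → 3⁴ + 3⁴ + 4⁴ + 3⁴ = 499
499 = (1,15,3)_16 → 1⁴ + 15⁴ + 3⁴ = 50707
50707 = (12,6,1,3)_16 → 12⁴ + 6⁴ + 1⁴ + 3⁴ = 22114
22114 = (5,6,6,2)_16 → 5⁴ + 6⁴ + 6⁴ + 2⁴ = 3233
3233 = (12,10,1)_16 → 12⁴ + 10⁴ + 1⁴ = 30737
30737 = (7,8,1,1)_16 → 7⁴ + 8⁴ + 1⁴ + 1⁴ = 6499
6499 = (1,9,6,3)_16 → 1⁴ + 9⁴ + 6⁴ + 3⁴ = 7939
7939 = (1,15,0,3)_16 → 1⁴ + 15⁴ + 0⁴ + 3⁴ = 50707  — 50707 already appeared earlier.

50707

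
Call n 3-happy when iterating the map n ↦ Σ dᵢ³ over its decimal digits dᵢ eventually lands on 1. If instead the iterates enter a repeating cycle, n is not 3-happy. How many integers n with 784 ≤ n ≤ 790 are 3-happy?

1

784: 784 → 919 → 1459 → 919  (repeats 919)
785: 785 → 980 → 1241 → 74 → 407 → 407  (repeats 407)
786: 786 → 1071 → 345 → 216 → 225 → 141 → 66 → 432 → 99 → 1458 → 702 → 351 → 153 → 153  (repeats 153)
787: 787 → 1198 → 1243 → 100 → 1  (reaches 1)
788: 788 → 1367 → 587 → 980 → 1241 → 74 → 407 → 407  (repeats 407)
789: 789 → 1584 → 702 → 351 → 153 → 153  (repeats 153)
790: 790 → 1072 → 352 → 160 → 217 → 352  (repeats 352)
3-happy: 787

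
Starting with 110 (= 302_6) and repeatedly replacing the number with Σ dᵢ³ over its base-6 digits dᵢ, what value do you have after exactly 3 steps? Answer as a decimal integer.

190

110 = (3,0,2)_6 → 3³ + 0³ + 2³ = 27 + 0 + 8 = 35
35 = (5,5)_6 → 5³ + 5³ = 125 + 125 = 250
250 = (1,0,5,4)_6 → 1³ + 0³ + 5³ + 4³ = 1 + 0 + 125 + 64 = 190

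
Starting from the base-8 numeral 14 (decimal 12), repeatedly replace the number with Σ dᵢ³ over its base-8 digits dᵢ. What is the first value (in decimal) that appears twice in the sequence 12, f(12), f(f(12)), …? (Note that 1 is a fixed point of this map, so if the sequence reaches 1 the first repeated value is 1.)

12 = (1,4)_8 → 1³ + 4³ = 1 + 64 = 65
65 = (1,0,1)_8 → 1³ + 0³ + 1³ = 1 + 0 + 1 = 2
2 = (2)_8 → 2³ = 8
8 = (1,0)_8 → 1³ + 0³ = 1 + 0 = 1  — reached the fixed point 1.
1 → 1, so 1 is the first repeated value.

1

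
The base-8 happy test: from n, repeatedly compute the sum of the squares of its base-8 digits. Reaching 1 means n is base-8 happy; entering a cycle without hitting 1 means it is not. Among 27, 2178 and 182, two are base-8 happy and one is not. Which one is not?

2178

27: 27 → 18 → 8 → 1  — reaches 1 (base-8 happy)
2178: 2178 → 24 → 9 → 2 → 4 → 16 → 4  — repeats 4 (not base-8 happy)
182: 182 → 76 → 18 → 8 → 1  — reaches 1 (base-8 happy)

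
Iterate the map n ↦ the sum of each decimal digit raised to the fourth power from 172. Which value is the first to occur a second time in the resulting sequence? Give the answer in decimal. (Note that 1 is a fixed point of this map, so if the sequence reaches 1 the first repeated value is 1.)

2178

172 → 1⁴ + 7⁴ + 2⁴ = 2418
2418 → 2⁴ + 4⁴ + 1⁴ + 8⁴ = 4369
4369 → 4⁴ + 3⁴ + 6⁴ + 9⁴ = 8194
8194 → 8⁴ + 1⁴ + 9⁴ + 4⁴ = 10914
10914 → 1⁴ + 0⁴ + 9⁴ + 1⁴ + 4⁴ = 6819
6819 → 6⁴ + 8⁴ + 1⁴ + 9⁴ = 11954
11954 → 1⁴ + 1⁴ + 9⁴ + 5⁴ + 4⁴ = 7444
7444 → 7⁴ + 4⁴ + 4⁴ + 4⁴ = 3169
3169 → 3⁴ + 1⁴ + 6⁴ + 9⁴ = 7939
7939 → 7⁴ + 9⁴ + 3⁴ + 9⁴ = 15604
15604 → 1⁴ + 5⁴ + 6⁴ + 0⁴ + 4⁴ = 2178
2178 → 2⁴ + 1⁴ + 7⁴ + 8⁴ = 6514
6514 → 6⁴ + 5⁴ + 1⁴ + 4⁴ = 2178  — 2178 already appeared earlier.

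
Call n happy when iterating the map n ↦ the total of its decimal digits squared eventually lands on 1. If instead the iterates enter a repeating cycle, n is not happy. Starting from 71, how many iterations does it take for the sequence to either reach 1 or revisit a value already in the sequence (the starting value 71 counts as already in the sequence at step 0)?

71 → 7² + 1² = 50
50 → 5² + 0² = 25
25 → 2² + 5² = 29
29 → 2² + 9² = 85
85 → 8² + 5² = 89
89 → 8² + 9² = 145
145 → 1² + 4² + 5² = 42
42 → 4² + 2² = 20
20 → 2² + 0² = 4
4 → 4² = 16
16 → 1² + 6² = 37
37 → 3² + 7² = 58
58 → 5² + 8² = 89  — 89 repeats.
That took 13 steps.

13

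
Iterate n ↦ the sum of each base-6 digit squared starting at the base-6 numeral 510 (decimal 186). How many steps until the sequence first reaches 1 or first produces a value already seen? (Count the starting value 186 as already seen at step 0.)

9

186 = (5,1,0)_6 → 26
26 = (4,2)_6 → 20
20 = (3,2)_6 → 13
13 = (2,1)_6 → 5
5 = (5)_6 → 25
25 = (4,1)_6 → 17
17 = (2,5)_6 → 29
29 = (4,5)_6 → 41
41 = (1,0,5)_6 → 26  — 26 repeats.
That took 9 steps.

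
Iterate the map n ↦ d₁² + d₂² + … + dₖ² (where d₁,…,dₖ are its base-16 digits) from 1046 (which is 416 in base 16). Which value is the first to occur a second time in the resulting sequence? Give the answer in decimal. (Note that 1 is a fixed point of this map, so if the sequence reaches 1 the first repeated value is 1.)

1

1046 = (4,1,6)_16 → 4² + 1² + 6² = 16 + 1 + 36 = 53
53 = (3,5)_16 → 3² + 5² = 9 + 25 = 34
34 = (2,2)_16 → 2² + 2² = 4 + 4 = 8
8 = (8)_16 → 8² = 64
64 = (4,0)_16 → 4² + 0² = 16 + 0 = 16
16 = (1,0)_16 → 1² + 0² = 1 + 0 = 1  — reached the fixed point 1.
1 → 1, so 1 is the first repeated value.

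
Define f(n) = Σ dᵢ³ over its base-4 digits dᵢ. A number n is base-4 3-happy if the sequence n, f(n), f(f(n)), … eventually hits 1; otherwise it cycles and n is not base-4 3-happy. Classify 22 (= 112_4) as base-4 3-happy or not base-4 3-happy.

base-4 3-happy

22 = (1,1,2)_4 → 1³ + 1³ + 2³ = 10
10 = (2,2)_4 → 2³ + 2³ = 16
16 = (1,0,0)_4 → 1³ + 0³ + 0³ = 1  — reached 1.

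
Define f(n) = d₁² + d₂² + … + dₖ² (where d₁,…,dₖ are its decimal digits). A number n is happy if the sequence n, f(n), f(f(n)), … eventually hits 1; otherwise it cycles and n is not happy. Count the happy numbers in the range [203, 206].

203: 203 → 13 → 10 → 1  (reaches 1)
204: 204 → 20 → 4 → 16 → 37 → 58 → 89 → 145 → 42 → 20  (repeats 20)
205: 205 → 29 → 85 → 89 → 145 → 42 → 20 → 4 → 16 → 37 → 58 → 89  (repeats 89)
206: 206 → 40 → 16 → 37 → 58 → 89 → 145 → 42 → 20 → 4 → 16  (repeats 16)
happy: 203

1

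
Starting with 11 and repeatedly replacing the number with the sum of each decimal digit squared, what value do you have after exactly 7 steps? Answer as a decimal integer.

11 → 1² + 1² = 2
2 → 2² = 4
4 → 4² = 16
16 → 1² + 6² = 37
37 → 3² + 7² = 58
58 → 5² + 8² = 89
89 → 8² + 9² = 145

145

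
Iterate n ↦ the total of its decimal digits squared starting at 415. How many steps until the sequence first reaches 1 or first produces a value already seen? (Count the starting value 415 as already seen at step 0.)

415 → 42
42 → 20
20 → 4
4 → 16
16 → 37
37 → 58
58 → 89
89 → 145
145 → 42  — 42 repeats.
That took 9 steps.

9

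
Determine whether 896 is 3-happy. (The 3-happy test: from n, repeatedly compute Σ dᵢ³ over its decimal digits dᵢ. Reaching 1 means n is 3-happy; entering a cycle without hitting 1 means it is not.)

not 3-happy

896 → 8³ + 9³ + 6³ = 512 + 729 + 216 = 1457
1457 → 1³ + 4³ + 5³ + 7³ = 1 + 64 + 125 + 343 = 533
533 → 5³ + 3³ + 3³ = 125 + 27 + 27 = 179
179 → 1³ + 7³ + 9³ = 1 + 343 + 729 = 1073
1073 → 1³ + 0³ + 7³ + 3³ = 1 + 0 + 343 + 27 = 371
371 → 3³ + 7³ + 1³ = 27 + 343 + 1 = 371  — 371 already seen; the sequence cycles without reaching 1.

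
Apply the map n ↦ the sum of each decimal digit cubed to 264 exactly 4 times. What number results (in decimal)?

243

264 → 2³ + 6³ + 4³ = 288
288 → 2³ + 8³ + 8³ = 1032
1032 → 1³ + 0³ + 3³ + 2³ = 36
36 → 3³ + 6³ = 243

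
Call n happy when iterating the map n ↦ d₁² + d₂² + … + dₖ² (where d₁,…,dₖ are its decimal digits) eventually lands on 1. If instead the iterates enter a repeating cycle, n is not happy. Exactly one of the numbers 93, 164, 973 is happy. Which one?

973

93: 93 → 90 → 81 → 65 → 61 → 37 → 58 → 89 → 145 → 42 → 20 → 4 → 16 → 37  — repeats 37 (not happy)
164: 164 → 53 → 34 → 25 → 29 → 85 → 89 → 145 → 42 → 20 → 4 → 16 → 37 → 58 → 89  — repeats 89 (not happy)
973: 973 → 139 → 91 → 82 → 68 → 100 → 1  — reaches 1 (happy)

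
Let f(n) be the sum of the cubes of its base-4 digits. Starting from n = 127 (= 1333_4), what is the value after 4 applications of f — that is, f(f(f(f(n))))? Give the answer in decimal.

127 = (1,3,3,3)_4 → 82
82 = (1,1,0,2)_4 → 10
10 = (2,2)_4 → 16
16 = (1,0,0)_4 → 1

1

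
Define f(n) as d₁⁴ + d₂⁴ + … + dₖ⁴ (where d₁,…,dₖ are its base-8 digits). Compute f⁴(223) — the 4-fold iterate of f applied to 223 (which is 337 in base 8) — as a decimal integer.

223 = (3,3,7)_8 → 2563
2563 = (5,0,0,3)_8 → 706
706 = (1,3,0,2)_8 → 98
98 = (1,4,2)_8 → 273

273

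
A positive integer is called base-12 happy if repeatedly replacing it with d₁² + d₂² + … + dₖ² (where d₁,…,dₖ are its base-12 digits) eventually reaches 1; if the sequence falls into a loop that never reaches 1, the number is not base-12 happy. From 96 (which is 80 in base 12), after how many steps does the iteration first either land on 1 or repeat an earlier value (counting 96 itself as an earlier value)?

96 = (8,0)_12 → 8² + 0² = 64
64 = (5,4)_12 → 5² + 4² = 41
41 = (3,5)_12 → 3² + 5² = 34
34 = (2,10)_12 → 2² + 10² = 104
104 = (8,8)_12 → 8² + 8² = 128
128 = (10,8)_12 → 10² + 8² = 164
164 = (1,1,8)_12 → 1² + 1² + 8² = 66
66 = (5,6)_12 → 5² + 6² = 61
61 = (5,1)_12 → 5² + 1² = 26
26 = (2,2)_12 → 2² + 2² = 8
8 = (8)_12 → 8² = 64  — 64 repeats.
That took 11 steps.

11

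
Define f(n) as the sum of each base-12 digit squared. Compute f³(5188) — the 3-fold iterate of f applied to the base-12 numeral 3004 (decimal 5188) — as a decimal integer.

5188 = (3,0,0,4)_12 → 3² + 0² + 0² + 4² = 9 + 0 + 0 + 16 = 25
25 = (2,1)_12 → 2² + 1² = 4 + 1 = 5
5 = (5)_12 → 5² = 25

25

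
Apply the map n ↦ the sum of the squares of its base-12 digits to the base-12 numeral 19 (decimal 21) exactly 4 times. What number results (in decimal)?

146

21 = (1,9)_12 → 1² + 9² = 82
82 = (6,10)_12 → 6² + 10² = 136
136 = (11,4)_12 → 11² + 4² = 137
137 = (11,5)_12 → 11² + 5² = 146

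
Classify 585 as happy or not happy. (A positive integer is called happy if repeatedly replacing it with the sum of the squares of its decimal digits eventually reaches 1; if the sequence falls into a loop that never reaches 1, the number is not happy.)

585 → 5² + 8² + 5² = 114
114 → 1² + 1² + 4² = 18
18 → 1² + 8² = 65
65 → 6² + 5² = 61
61 → 6² + 1² = 37
37 → 3² + 7² = 58
58 → 5² + 8² = 89
89 → 8² + 9² = 145
145 → 1² + 4² + 5² = 42
42 → 4² + 2² = 20
20 → 2² + 0² = 4
4 → 4² = 16
16 → 1² + 6² = 37  — 37 already seen; the sequence cycles without reaching 1.

not happy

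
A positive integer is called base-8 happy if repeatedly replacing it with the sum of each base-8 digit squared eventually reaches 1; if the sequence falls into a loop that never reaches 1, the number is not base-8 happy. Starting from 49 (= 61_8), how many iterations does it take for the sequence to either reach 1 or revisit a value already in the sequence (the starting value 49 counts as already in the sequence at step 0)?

49 = (6,1)_8 → 6² + 1² = 36 + 1 = 37
37 = (4,5)_8 → 4² + 5² = 16 + 25 = 41
41 = (5,1)_8 → 5² + 1² = 25 + 1 = 26
26 = (3,2)_8 → 3² + 2² = 9 + 4 = 13
13 = (1,5)_8 → 1² + 5² = 1 + 25 = 26  — 26 repeats.
That took 5 steps.

5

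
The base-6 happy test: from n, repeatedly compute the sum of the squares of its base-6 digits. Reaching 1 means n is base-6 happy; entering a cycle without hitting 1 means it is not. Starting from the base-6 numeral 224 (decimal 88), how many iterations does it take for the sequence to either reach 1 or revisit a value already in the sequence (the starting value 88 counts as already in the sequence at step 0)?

11

88 = (2,2,4)_6 → 2² + 2² + 4² = 4 + 4 + 16 = 24
24 = (4,0)_6 → 4² + 0² = 16 + 0 = 16
16 = (2,4)_6 → 2² + 4² = 4 + 16 = 20
20 = (3,2)_6 → 3² + 2² = 9 + 4 = 13
13 = (2,1)_6 → 2² + 1² = 4 + 1 = 5
5 = (5)_6 → 5² = 25
25 = (4,1)_6 → 4² + 1² = 16 + 1 = 17
17 = (2,5)_6 → 2² + 5² = 4 + 25 = 29
29 = (4,5)_6 → 4² + 5² = 16 + 25 = 41
41 = (1,0,5)_6 → 1² + 0² + 5² = 1 + 0 + 25 = 26
26 = (4,2)_6 → 4² + 2² = 16 + 4 = 20  — 20 repeats.
That took 11 steps.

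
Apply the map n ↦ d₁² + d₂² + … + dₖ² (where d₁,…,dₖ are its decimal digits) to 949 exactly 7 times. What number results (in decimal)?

58

949 → 9² + 4² + 9² = 81 + 16 + 81 = 178
178 → 1² + 7² + 8² = 1 + 49 + 64 = 114
114 → 1² + 1² + 4² = 1 + 1 + 16 = 18
18 → 1² + 8² = 1 + 64 = 65
65 → 6² + 5² = 36 + 25 = 61
61 → 6² + 1² = 36 + 1 = 37
37 → 3² + 7² = 9 + 49 = 58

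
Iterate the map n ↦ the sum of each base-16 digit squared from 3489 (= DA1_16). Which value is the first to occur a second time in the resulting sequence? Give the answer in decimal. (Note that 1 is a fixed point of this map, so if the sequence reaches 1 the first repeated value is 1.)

3489 = (13,10,1)_16 → 13² + 10² + 1² = 270
270 = (1,0,14)_16 → 1² + 0² + 14² = 197
197 = (12,5)_16 → 12² + 5² = 169
169 = (10,9)_16 → 10² + 9² = 181
181 = (11,5)_16 → 11² + 5² = 146
146 = (9,2)_16 → 9² + 2² = 85
85 = (5,5)_16 → 5² + 5² = 50
50 = (3,2)_16 → 3² + 2² = 13
13 = (13)_16 → 13² = 169  — 169 already appeared earlier.

169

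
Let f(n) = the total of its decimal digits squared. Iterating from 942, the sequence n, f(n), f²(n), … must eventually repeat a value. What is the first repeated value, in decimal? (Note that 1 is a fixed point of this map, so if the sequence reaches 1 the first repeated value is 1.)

4

942 → 101
101 → 2
2 → 4
4 → 16
16 → 37
37 → 58
58 → 89
89 → 145
145 → 42
42 → 20
20 → 4  — 4 already appeared earlier.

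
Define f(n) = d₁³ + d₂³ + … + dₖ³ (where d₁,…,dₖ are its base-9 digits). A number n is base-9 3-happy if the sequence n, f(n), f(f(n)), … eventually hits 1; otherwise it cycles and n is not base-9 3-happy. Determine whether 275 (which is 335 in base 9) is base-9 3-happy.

not base-9 3-happy

275 = (3,3,5)_9 → 3³ + 3³ + 5³ = 27 + 27 + 125 = 179
179 = (2,1,8)_9 → 2³ + 1³ + 8³ = 8 + 1 + 512 = 521
521 = (6,3,8)_9 → 6³ + 3³ + 8³ = 216 + 27 + 512 = 755
755 = (1,0,2,8)_9 → 1³ + 0³ + 2³ + 8³ = 1 + 0 + 8 + 512 = 521  — 521 already seen; the sequence cycles without reaching 1.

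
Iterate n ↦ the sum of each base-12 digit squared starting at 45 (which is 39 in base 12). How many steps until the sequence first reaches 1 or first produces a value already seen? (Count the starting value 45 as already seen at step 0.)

45 = (3,9)_12 → 3² + 9² = 9 + 81 = 90
90 = (7,6)_12 → 7² + 6² = 49 + 36 = 85
85 = (7,1)_12 → 7² + 1² = 49 + 1 = 50
50 = (4,2)_12 → 4² + 2² = 16 + 4 = 20
20 = (1,8)_12 → 1² + 8² = 1 + 64 = 65
65 = (5,5)_12 → 5² + 5² = 25 + 25 = 50  — 50 repeats.
That took 6 steps.

6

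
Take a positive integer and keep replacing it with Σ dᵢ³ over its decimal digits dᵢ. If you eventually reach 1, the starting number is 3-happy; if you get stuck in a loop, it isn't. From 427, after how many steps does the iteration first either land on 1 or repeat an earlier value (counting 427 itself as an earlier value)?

5

427 → 4³ + 2³ + 7³ = 415
415 → 4³ + 1³ + 5³ = 190
190 → 1³ + 9³ + 0³ = 730
730 → 7³ + 3³ + 0³ = 370
370 → 3³ + 7³ + 0³ = 370  — 370 repeats.
That took 5 steps.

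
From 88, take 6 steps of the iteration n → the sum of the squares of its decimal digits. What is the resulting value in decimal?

40

88 → 8² + 8² = 64 + 64 = 128
128 → 1² + 2² + 8² = 1 + 4 + 64 = 69
69 → 6² + 9² = 36 + 81 = 117
117 → 1² + 1² + 7² = 1 + 1 + 49 = 51
51 → 5² + 1² = 25 + 1 = 26
26 → 2² + 6² = 4 + 36 = 40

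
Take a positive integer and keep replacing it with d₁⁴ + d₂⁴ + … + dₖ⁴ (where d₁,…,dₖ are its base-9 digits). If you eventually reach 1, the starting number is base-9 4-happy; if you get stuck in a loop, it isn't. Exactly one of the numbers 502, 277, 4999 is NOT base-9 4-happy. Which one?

502

502: 502 → 3698 → 5346 → 2482 → 3188 → 434 → 722 → 8208 → 114 → 1378 → 4098 → 1956 → 1394 → 8194 → 290 → 722  — repeats 722 (not base-9 4-happy)
277: 277 → 2563 → 3363 → 2433 → 243 → 81 → 1  — reaches 1 (base-9 4-happy)
4999: 4999 → 5249 → 4819 → 2433 → 243 → 81 → 1  — reaches 1 (base-9 4-happy)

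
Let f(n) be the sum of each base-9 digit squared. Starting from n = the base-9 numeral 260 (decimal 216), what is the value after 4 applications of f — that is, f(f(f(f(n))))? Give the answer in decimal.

58

216 = (2,6,0)_9 → 40
40 = (4,4)_9 → 32
32 = (3,5)_9 → 34
34 = (3,7)_9 → 58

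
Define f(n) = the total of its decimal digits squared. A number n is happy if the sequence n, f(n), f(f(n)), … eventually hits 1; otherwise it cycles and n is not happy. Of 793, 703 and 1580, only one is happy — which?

793: 793 → 139 → 91 → 82 → 68 → 100 → 1  — reaches 1 (happy)
703: 703 → 58 → 89 → 145 → 42 → 20 → 4 → 16 → 37 → 58  — repeats 58 (not happy)
1580: 1580 → 90 → 81 → 65 → 61 → 37 → 58 → 89 → 145 → 42 → 20 → 4 → 16 → 37  — repeats 37 (not happy)

793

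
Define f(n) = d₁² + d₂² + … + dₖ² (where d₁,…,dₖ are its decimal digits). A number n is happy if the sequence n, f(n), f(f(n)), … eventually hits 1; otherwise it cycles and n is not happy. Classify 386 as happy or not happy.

happy

386 → 3² + 8² + 6² = 9 + 64 + 36 = 109
109 → 1² + 0² + 9² = 1 + 0 + 81 = 82
82 → 8² + 2² = 64 + 4 = 68
68 → 6² + 8² = 36 + 64 = 100
100 → 1² + 0² + 0² = 1 + 0 + 0 = 1  — reached 1.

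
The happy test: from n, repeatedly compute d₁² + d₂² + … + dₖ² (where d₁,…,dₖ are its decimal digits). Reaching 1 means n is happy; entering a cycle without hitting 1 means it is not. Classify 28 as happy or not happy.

28 → 2² + 8² = 68
68 → 6² + 8² = 100
100 → 1² + 0² + 0² = 1  — reached 1.

happy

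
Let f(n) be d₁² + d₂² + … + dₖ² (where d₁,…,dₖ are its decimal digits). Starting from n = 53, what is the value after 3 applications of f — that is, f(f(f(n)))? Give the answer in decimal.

53 → 5² + 3² = 34
34 → 3² + 4² = 25
25 → 2² + 5² = 29

29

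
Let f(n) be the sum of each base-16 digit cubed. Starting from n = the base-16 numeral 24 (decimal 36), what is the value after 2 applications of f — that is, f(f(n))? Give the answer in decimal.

576

36 = (2,4)_16 → 2³ + 4³ = 72
72 = (4,8)_16 → 4³ + 8³ = 576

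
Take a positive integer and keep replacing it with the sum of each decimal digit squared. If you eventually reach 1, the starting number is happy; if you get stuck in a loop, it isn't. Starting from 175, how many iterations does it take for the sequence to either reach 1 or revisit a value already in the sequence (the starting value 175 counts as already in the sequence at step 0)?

13

175 → 75
75 → 74
74 → 65
65 → 61
61 → 37
37 → 58
58 → 89
89 → 145
145 → 42
42 → 20
20 → 4
4 → 16
16 → 37  — 37 repeats.
That took 13 steps.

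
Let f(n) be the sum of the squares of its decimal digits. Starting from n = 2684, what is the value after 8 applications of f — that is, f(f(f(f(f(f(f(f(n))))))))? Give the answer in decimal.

42

2684 → 2² + 6² + 8² + 4² = 120
120 → 1² + 2² + 0² = 5
5 → 5² = 25
25 → 2² + 5² = 29
29 → 2² + 9² = 85
85 → 8² + 5² = 89
89 → 8² + 9² = 145
145 → 1² + 4² + 5² = 42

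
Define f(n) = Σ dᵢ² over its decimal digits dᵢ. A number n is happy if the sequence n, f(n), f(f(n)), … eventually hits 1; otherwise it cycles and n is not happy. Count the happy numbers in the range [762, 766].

762: 762 → 89 → 145 → 42 → 20 → 4 → 16 → 37 → 58 → 89  — not happy
763: 763 → 94 → 97 → 130 → 10 → 1  — happy
764: 764 → 101 → 2 → 4 → 16 → 37 → 58 → 89 → 145 → 42 → 20 → 4  — not happy
765: 765 → 110 → 2 → 4 → 16 → 37 → 58 → 89 → 145 → 42 → 20 → 4  — not happy
766: 766 → 121 → 6 → 36 → 45 → 41 → 17 → 50 → 25 → 29 → 85 → 89 → 145 → 42 → 20 → 4 → 16 → 37 → 58 → 89  — not happy
happy: 763

1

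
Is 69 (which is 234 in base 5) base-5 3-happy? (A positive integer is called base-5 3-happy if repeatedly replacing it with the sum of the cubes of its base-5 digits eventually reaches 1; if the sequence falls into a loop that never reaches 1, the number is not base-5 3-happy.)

not base-5 3-happy

69 = (2,3,4)_5 → 2³ + 3³ + 4³ = 8 + 27 + 64 = 99
99 = (3,4,4)_5 → 3³ + 4³ + 4³ = 27 + 64 + 64 = 155
155 = (1,1,1,0)_5 → 1³ + 1³ + 1³ + 0³ = 1 + 1 + 1 + 0 = 3
3 = (3)_5 → 3³ = 27
27 = (1,0,2)_5 → 1³ + 0³ + 2³ = 1 + 0 + 8 = 9
9 = (1,4)_5 → 1³ + 4³ = 1 + 64 = 65
65 = (2,3,0)_5 → 2³ + 3³ + 0³ = 8 + 27 + 0 = 35
35 = (1,2,0)_5 → 1³ + 2³ + 0³ = 1 + 8 + 0 = 9  — 9 already seen; the sequence cycles without reaching 1.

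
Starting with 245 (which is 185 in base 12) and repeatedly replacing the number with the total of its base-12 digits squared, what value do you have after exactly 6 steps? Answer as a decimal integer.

50

245 = (1,8,5)_12 → 1² + 8² + 5² = 90
90 = (7,6)_12 → 7² + 6² = 85
85 = (7,1)_12 → 7² + 1² = 50
50 = (4,2)_12 → 4² + 2² = 20
20 = (1,8)_12 → 1² + 8² = 65
65 = (5,5)_12 → 5² + 5² = 50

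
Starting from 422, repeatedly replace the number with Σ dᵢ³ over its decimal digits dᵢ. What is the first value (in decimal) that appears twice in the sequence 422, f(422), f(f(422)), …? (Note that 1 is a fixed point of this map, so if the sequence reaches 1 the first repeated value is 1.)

371

422 → 4³ + 2³ + 2³ = 80
80 → 8³ + 0³ = 512
512 → 5³ + 1³ + 2³ = 134
134 → 1³ + 3³ + 4³ = 92
92 → 9³ + 2³ = 737
737 → 7³ + 3³ + 7³ = 713
713 → 7³ + 1³ + 3³ = 371
371 → 3³ + 7³ + 1³ = 371  — 371 already appeared earlier.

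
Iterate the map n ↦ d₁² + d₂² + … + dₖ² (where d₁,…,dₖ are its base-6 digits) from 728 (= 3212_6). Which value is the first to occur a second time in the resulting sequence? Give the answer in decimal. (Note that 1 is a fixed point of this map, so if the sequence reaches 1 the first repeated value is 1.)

728 = (3,2,1,2)_6 → 3² + 2² + 1² + 2² = 18
18 = (3,0)_6 → 3² + 0² = 9
9 = (1,3)_6 → 1² + 3² = 10
10 = (1,4)_6 → 1² + 4² = 17
17 = (2,5)_6 → 2² + 5² = 29
29 = (4,5)_6 → 4² + 5² = 41
41 = (1,0,5)_6 → 1² + 0² + 5² = 26
26 = (4,2)_6 → 4² + 2² = 20
20 = (3,2)_6 → 3² + 2² = 13
13 = (2,1)_6 → 2² + 1² = 5
5 = (5)_6 → 5² = 25
25 = (4,1)_6 → 4² + 1² = 17  — 17 already appeared earlier.

17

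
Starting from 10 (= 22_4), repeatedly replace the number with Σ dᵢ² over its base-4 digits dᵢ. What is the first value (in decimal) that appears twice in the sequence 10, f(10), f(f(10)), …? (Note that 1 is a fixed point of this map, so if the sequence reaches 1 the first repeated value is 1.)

10 = (2,2)_4 → 2² + 2² = 8
8 = (2,0)_4 → 2² + 0² = 4
4 = (1,0)_4 → 1² + 0² = 1  — reached the fixed point 1.
1 → 1, so 1 is the first repeated value.

1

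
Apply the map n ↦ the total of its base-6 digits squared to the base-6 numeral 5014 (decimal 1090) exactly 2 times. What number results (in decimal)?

2

1090 = (5,0,1,4)_6 → 5² + 0² + 1² + 4² = 42
42 = (1,1,0)_6 → 1² + 1² + 0² = 2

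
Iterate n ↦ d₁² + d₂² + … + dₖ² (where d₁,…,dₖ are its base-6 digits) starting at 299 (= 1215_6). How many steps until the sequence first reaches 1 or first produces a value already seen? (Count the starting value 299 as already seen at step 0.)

299 = (1,2,1,5)_6 → 1² + 2² + 1² + 5² = 31
31 = (5,1)_6 → 5² + 1² = 26
26 = (4,2)_6 → 4² + 2² = 20
20 = (3,2)_6 → 3² + 2² = 13
13 = (2,1)_6 → 2² + 1² = 5
5 = (5)_6 → 5² = 25
25 = (4,1)_6 → 4² + 1² = 17
17 = (2,5)_6 → 2² + 5² = 29
29 = (4,5)_6 → 4² + 5² = 41
41 = (1,0,5)_6 → 1² + 0² + 5² = 26  — 26 repeats.
That took 10 steps.

10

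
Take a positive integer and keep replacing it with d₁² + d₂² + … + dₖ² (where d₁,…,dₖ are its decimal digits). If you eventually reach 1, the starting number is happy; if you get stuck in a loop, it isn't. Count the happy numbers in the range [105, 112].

105: 105 → 26 → 40 → 16 → 37 → 58 → 89 → 145 → 42 → 20 → 4 → 16  — not happy
106: 106 → 37 → 58 → 89 → 145 → 42 → 20 → 4 → 16 → 37  — not happy
107: 107 → 50 → 25 → 29 → 85 → 89 → 145 → 42 → 20 → 4 → 16 → 37 → 58 → 89  — not happy
108: 108 → 65 → 61 → 37 → 58 → 89 → 145 → 42 → 20 → 4 → 16 → 37  — not happy
109: 109 → 82 → 68 → 100 → 1  — happy
110: 110 → 2 → 4 → 16 → 37 → 58 → 89 → 145 → 42 → 20 → 4  — not happy
111: 111 → 3 → 9 → 81 → 65 → 61 → 37 → 58 → 89 → 145 → 42 → 20 → 4 → 16 → 37  — not happy
112: 112 → 6 → 36 → 45 → 41 → 17 → 50 → 25 → 29 → 85 → 89 → 145 → 42 → 20 → 4 → 16 → 37 → 58 → 89  — not happy
happy: 109

1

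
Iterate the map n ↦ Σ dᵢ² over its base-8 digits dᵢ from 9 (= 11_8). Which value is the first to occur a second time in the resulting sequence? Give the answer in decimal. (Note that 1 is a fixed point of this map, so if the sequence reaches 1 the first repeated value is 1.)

4

9 = (1,1)_8 → 2
2 = (2)_8 → 4
4 = (4)_8 → 16
16 = (2,0)_8 → 4  — 4 already appeared earlier.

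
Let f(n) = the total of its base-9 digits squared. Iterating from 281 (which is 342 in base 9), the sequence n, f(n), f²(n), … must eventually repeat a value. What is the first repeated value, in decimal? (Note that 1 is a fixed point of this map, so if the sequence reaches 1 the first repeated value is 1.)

281 = (3,4,2)_9 → 29
29 = (3,2)_9 → 13
13 = (1,4)_9 → 17
17 = (1,8)_9 → 65
65 = (7,2)_9 → 53
53 = (5,8)_9 → 89
89 = (1,0,8)_9 → 65  — 65 already appeared earlier.

65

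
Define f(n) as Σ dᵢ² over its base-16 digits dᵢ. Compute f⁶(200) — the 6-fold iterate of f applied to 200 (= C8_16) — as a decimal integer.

50

200 = (12,8)_16 → 12² + 8² = 144 + 64 = 208
208 = (13,0)_16 → 13² + 0² = 169 + 0 = 169
169 = (10,9)_16 → 10² + 9² = 100 + 81 = 181
181 = (11,5)_16 → 11² + 5² = 121 + 25 = 146
146 = (9,2)_16 → 9² + 2² = 81 + 4 = 85
85 = (5,5)_16 → 5² + 5² = 25 + 25 = 50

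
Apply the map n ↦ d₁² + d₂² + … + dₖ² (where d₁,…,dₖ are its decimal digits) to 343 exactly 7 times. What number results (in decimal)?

343 → 3² + 4² + 3² = 34
34 → 3² + 4² = 25
25 → 2² + 5² = 29
29 → 2² + 9² = 85
85 → 8² + 5² = 89
89 → 8² + 9² = 145
145 → 1² + 4² + 5² = 42

42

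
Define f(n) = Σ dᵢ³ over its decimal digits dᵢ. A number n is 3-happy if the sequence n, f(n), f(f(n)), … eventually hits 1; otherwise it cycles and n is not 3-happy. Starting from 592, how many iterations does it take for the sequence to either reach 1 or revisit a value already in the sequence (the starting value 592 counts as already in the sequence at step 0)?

592 → 5³ + 9³ + 2³ = 125 + 729 + 8 = 862
862 → 8³ + 6³ + 2³ = 512 + 216 + 8 = 736
736 → 7³ + 3³ + 6³ = 343 + 27 + 216 = 586
586 → 5³ + 8³ + 6³ = 125 + 512 + 216 = 853
853 → 8³ + 5³ + 3³ = 512 + 125 + 27 = 664
664 → 6³ + 6³ + 4³ = 216 + 216 + 64 = 496
496 → 4³ + 9³ + 6³ = 64 + 729 + 216 = 1009
1009 → 1³ + 0³ + 0³ + 9³ = 1 + 0 + 0 + 729 = 730
730 → 7³ + 3³ + 0³ = 343 + 27 + 0 = 370
370 → 3³ + 7³ + 0³ = 27 + 343 + 0 = 370  — 370 repeats.
That took 10 steps.

10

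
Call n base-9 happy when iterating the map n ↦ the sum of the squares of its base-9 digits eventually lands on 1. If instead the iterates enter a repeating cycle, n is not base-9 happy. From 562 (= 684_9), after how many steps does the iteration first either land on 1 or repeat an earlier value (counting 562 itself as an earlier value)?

562 = (6,8,4)_9 → 116
116 = (1,3,8)_9 → 74
74 = (8,2)_9 → 68
68 = (7,5)_9 → 74  — 74 repeats.
That took 4 steps.

4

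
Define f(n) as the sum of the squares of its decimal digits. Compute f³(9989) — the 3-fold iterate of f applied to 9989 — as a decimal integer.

9989 → 9² + 9² + 8² + 9² = 81 + 81 + 64 + 81 = 307
307 → 3² + 0² + 7² = 9 + 0 + 49 = 58
58 → 5² + 8² = 25 + 64 = 89

89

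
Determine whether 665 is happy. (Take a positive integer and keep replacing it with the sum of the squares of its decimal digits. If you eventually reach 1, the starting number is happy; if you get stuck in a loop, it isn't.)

happy

665 → 97
97 → 130
130 → 10
10 → 1  — reached 1.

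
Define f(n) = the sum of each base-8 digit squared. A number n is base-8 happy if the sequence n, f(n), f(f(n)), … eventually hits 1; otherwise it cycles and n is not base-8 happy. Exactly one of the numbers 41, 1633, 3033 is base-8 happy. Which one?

1633

41: 41 → 26 → 13 → 26  — repeats 26 (not base-8 happy)
1633: 1633 → 27 → 18 → 8 → 1  — reaches 1 (base-8 happy)
3033: 3033 → 84 → 21 → 29 → 34 → 20 → 20  — repeats 20 (not base-8 happy)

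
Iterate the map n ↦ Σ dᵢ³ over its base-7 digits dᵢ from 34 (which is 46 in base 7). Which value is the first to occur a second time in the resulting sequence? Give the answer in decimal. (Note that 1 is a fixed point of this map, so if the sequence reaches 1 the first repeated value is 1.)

34 = (4,6)_7 → 4³ + 6³ = 280
280 = (5,5,0)_7 → 5³ + 5³ + 0³ = 250
250 = (5,0,5)_7 → 5³ + 0³ + 5³ = 250  — 250 already appeared earlier.

250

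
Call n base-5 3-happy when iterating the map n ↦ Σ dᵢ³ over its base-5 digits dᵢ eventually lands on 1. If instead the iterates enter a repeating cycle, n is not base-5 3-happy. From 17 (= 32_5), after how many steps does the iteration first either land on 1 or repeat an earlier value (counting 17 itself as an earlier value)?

17 = (3,2)_5 → 3³ + 2³ = 35
35 = (1,2,0)_5 → 1³ + 2³ + 0³ = 9
9 = (1,4)_5 → 1³ + 4³ = 65
65 = (2,3,0)_5 → 2³ + 3³ + 0³ = 35  — 35 repeats.
That took 4 steps.

4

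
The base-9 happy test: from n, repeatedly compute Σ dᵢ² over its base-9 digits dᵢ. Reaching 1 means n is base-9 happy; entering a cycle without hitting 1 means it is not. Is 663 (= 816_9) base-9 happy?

base-9 happy

663 = (8,1,6)_9 → 8² + 1² + 6² = 101
101 = (1,2,2)_9 → 1² + 2² + 2² = 9
9 = (1,0)_9 → 1² + 0² = 1  — reached 1.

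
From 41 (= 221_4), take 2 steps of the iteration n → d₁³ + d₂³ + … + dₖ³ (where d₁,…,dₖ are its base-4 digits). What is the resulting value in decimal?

2

41 = (2,2,1)_4 → 17
17 = (1,0,1)_4 → 2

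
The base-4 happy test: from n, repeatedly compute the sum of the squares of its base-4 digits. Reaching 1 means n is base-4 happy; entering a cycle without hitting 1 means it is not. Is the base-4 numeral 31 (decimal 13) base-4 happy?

13 = (3,1)_4 → 3² + 1² = 9 + 1 = 10
10 = (2,2)_4 → 2² + 2² = 4 + 4 = 8
8 = (2,0)_4 → 2² + 0² = 4 + 0 = 4
4 = (1,0)_4 → 1² + 0² = 1 + 0 = 1  — reached 1.

base-4 happy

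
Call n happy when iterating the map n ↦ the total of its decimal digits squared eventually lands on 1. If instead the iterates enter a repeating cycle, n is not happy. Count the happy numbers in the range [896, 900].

896: 896 → 181 → 66 → 72 → 53 → 34 → 25 → 29 → 85 → 89 → 145 → 42 → 20 → 4 → 16 → 37 → 58 → 89  — not happy
897: 897 → 194 → 98 → 145 → 42 → 20 → 4 → 16 → 37 → 58 → 89 → 145  — not happy
898: 898 → 209 → 85 → 89 → 145 → 42 → 20 → 4 → 16 → 37 → 58 → 89  — not happy
899: 899 → 226 → 44 → 32 → 13 → 10 → 1  — happy
900: 900 → 81 → 65 → 61 → 37 → 58 → 89 → 145 → 42 → 20 → 4 → 16 → 37  — not happy
happy: 899

1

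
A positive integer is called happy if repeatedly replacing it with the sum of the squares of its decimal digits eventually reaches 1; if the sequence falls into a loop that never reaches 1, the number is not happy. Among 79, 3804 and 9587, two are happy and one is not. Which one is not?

79: 79 → 130 → 10 → 1  — reaches 1 (happy)
3804: 3804 → 89 → 145 → 42 → 20 → 4 → 16 → 37 → 58 → 89  — repeats 89 (not happy)
9587: 9587 → 219 → 86 → 100 → 1  — reaches 1 (happy)

3804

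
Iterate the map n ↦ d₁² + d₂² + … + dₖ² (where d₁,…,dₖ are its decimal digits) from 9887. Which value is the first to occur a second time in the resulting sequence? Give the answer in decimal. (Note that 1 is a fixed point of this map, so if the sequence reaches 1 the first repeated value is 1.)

9887 → 258
258 → 93
93 → 90
90 → 81
81 → 65
65 → 61
61 → 37
37 → 58
58 → 89
89 → 145
145 → 42
42 → 20
20 → 4
4 → 16
16 → 37  — 37 already appeared earlier.

37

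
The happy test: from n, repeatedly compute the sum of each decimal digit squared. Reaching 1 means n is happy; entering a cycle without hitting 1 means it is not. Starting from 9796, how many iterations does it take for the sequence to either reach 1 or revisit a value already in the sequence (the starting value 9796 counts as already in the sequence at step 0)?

15

9796 → 247
247 → 69
69 → 117
117 → 51
51 → 26
26 → 40
40 → 16
16 → 37
37 → 58
58 → 89
89 → 145
145 → 42
42 → 20
20 → 4
4 → 16  — 16 repeats.
That took 15 steps.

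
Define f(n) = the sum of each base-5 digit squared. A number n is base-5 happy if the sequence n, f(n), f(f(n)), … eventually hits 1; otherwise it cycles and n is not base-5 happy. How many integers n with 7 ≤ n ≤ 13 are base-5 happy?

7: 7 → 5 → 1  (reaches 1)
8: 8 → 10 → 4 → 16 → 10  (repeats 10)
9: 9 → 17 → 13 → 13  (repeats 13)
10: 10 → 4 → 16 → 10  (repeats 10)
11: 11 → 5 → 1  (reaches 1)
12: 12 → 8 → 10 → 4 → 16 → 10  (repeats 10)
13: 13 → 13  (repeats 13)
base-5 happy: 7, 11

2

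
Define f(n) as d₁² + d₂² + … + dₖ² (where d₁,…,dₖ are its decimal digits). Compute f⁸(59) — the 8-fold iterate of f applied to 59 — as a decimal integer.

59 → 5² + 9² = 106
106 → 1² + 0² + 6² = 37
37 → 3² + 7² = 58
58 → 5² + 8² = 89
89 → 8² + 9² = 145
145 → 1² + 4² + 5² = 42
42 → 4² + 2² = 20
20 → 2² + 0² = 4

4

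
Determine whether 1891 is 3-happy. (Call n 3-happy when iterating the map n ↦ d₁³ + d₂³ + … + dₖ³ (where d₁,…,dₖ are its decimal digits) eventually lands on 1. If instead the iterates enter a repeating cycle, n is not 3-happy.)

3-happy

1891 → 1³ + 8³ + 9³ + 1³ = 1243
1243 → 1³ + 2³ + 4³ + 3³ = 100
100 → 1³ + 0³ + 0³ = 1  — reached 1.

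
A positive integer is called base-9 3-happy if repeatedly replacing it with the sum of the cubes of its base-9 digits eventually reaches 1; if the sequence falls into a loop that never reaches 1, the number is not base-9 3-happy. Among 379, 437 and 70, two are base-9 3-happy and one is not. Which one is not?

379: 379 → 281 → 99 → 9 → 1  — reaches 1 (base-9 3-happy)
437: 437 → 277 → 397 → 577 → 345 → 99 → 9 → 1  — reaches 1 (base-9 3-happy)
70: 70 → 686 → 584 → 856 → 128 → 134 → 638 → 1198 → 470 → 476 → 980 → 540 → 432 → 152 → 856  — repeats 856 (not base-9 3-happy)

70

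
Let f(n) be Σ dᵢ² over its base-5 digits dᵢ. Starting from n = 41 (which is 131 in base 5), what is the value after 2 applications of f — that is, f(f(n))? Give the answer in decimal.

5

41 = (1,3,1)_5 → 1² + 3² + 1² = 11
11 = (2,1)_5 → 2² + 1² = 5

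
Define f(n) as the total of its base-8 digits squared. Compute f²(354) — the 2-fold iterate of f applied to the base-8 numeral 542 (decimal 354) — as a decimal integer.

354 = (5,4,2)_8 → 5² + 4² + 2² = 25 + 16 + 4 = 45
45 = (5,5)_8 → 5² + 5² = 25 + 25 = 50

50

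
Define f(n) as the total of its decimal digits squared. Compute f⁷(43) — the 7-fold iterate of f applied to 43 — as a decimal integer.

43 → 4² + 3² = 16 + 9 = 25
25 → 2² + 5² = 4 + 25 = 29
29 → 2² + 9² = 4 + 81 = 85
85 → 8² + 5² = 64 + 25 = 89
89 → 8² + 9² = 64 + 81 = 145
145 → 1² + 4² + 5² = 1 + 16 + 25 = 42
42 → 4² + 2² = 16 + 4 = 20

20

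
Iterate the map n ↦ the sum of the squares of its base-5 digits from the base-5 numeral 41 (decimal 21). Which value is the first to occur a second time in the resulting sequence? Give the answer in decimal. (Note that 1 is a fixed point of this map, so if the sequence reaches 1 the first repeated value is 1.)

13

21 = (4,1)_5 → 17
17 = (3,2)_5 → 13
13 = (2,3)_5 → 13  — 13 already appeared earlier.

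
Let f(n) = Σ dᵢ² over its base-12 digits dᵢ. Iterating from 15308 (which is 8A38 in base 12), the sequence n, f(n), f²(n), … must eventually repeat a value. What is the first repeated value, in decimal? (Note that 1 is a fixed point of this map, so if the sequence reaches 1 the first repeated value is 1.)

15308 = (8,10,3,8)_12 → 8² + 10² + 3² + 8² = 237
237 = (1,7,9)_12 → 1² + 7² + 9² = 131
131 = (10,11)_12 → 10² + 11² = 221
221 = (1,6,5)_12 → 1² + 6² + 5² = 62
62 = (5,2)_12 → 5² + 2² = 29
29 = (2,5)_12 → 2² + 5² = 29  — 29 already appeared earlier.

29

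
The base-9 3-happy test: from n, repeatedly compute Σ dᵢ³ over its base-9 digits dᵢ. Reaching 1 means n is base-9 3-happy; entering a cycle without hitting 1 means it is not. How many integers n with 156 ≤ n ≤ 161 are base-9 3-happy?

2

156: 156 → 540 → 432 → 152 → 856 → 128 → 134 → 638 → 1198 → 470 → 476 → 980 → 540  — not base-9 3-happy
157: 157 → 577 → 345 → 99 → 9 → 1  — base-9 3-happy
158: 158 → 638 → 1198 → 470 → 476 → 980 → 540 → 432 → 152 → 856 → 128 → 134 → 638  — not base-9 3-happy
159: 159 → 729 → 1  — base-9 3-happy
160: 160 → 856 → 128 → 134 → 638 → 1198 → 470 → 476 → 980 → 540 → 432 → 152 → 856  — not base-9 3-happy
161: 161 → 1025 → 665 → 1025  — not base-9 3-happy
base-9 3-happy: 157, 159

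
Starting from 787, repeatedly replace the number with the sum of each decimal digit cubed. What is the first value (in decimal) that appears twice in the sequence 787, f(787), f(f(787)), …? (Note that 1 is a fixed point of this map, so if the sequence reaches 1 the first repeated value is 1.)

787 → 7³ + 8³ + 7³ = 343 + 512 + 343 = 1198
1198 → 1³ + 1³ + 9³ + 8³ = 1 + 1 + 729 + 512 = 1243
1243 → 1³ + 2³ + 4³ + 3³ = 1 + 8 + 64 + 27 = 100
100 → 1³ + 0³ + 0³ = 1 + 0 + 0 = 1  — reached the fixed point 1.
1 → 1, so 1 is the first repeated value.

1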